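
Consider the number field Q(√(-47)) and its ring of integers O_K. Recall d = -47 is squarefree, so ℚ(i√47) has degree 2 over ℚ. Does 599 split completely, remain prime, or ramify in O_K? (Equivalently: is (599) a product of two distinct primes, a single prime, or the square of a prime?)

-47 mod 4 = 1, hence disc K = -47 and O_K = ℤ[(1+√-47)/2].
599 ∤ -47, so 599 is unramified.
(-47/599) = 552^299 mod 599 = 598, giving Legendre symbol -1.
Legendre symbol -1 ⇒ 599 is inert.

inert — (599) stays prime in O_K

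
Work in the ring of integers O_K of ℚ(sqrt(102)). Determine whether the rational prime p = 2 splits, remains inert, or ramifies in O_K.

Since 102 ≢ 1 mod 4, the ring of integers is ℤ[√102] with discriminant 4·102 = 408.
disc(K) = 408 = 2·204, so p = 2 is ramified.

2 is ramified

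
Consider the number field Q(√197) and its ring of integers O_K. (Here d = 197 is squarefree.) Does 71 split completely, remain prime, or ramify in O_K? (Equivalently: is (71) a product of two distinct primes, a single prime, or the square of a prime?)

Since 197 ≡ 1 mod 4, the ring of integers is ℤ[(1+√197)/2] with discriminant 197.
Since gcd(71, 197) = 1 the prime 71 does not ramify.
(197/71) = 55^35 mod 71 = 70, giving Legendre symbol -1.
d is a non-residue mod p, hence 71 remains inert in O_K.

inert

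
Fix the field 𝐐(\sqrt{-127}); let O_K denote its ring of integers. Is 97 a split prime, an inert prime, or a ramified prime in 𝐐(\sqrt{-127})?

inert — (97) stays prime in O_K

d = -127 ≡ 1 (mod 4), so O_K = ℤ[(1+√-127)/2] and disc(K) = d = -127.
Since gcd(97, -127) = 1 the prime 97 does not ramify.
Euler's criterion: (-127)^48 mod 97 = 96. Thus (-127|97) = -1.
(-127/97) = -1, so 97 is inert.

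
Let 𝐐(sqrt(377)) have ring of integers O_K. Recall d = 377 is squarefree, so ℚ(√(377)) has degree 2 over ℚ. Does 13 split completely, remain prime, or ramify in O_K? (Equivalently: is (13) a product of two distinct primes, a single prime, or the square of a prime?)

377 mod 4 = 1, hence disc K = 377 and O_K = ℤ[(1+√377)/2].
disc(K) = 377 = 13·29, so p = 13 is ramified.

p ramifies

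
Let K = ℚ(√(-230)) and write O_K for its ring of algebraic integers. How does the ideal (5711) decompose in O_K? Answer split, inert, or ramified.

Since -230 ≢ 1 mod 4, the ring of integers is ℤ[√-230] with discriminant 4·(-230) = -920.
Since gcd(5711, -920) = 1 the prime 5711 does not ramify.
Compute (-230/5711) via Euler: 5481^((5711-1)/2) mod 5711 = 5710, so (-230/5711) = -1.
Legendre symbol -1 ⇒ 5711 is inert.

remains prime (inert)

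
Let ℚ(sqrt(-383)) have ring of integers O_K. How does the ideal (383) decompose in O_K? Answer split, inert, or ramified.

ramified — (383) = 𝔭²

Since -383 ≡ 1 mod 4, the ring of integers is ℤ[(1+√-383)/2] with discriminant -383.
383 divides disc(K) = -383, so 383 ramifies.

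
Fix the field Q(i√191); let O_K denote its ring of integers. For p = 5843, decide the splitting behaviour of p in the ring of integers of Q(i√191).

inert — (5843) stays prime in O_K

Since -191 ≡ 1 mod 4, the ring of integers is ℤ[(1+√-191)/2] with discriminant -191.
Since gcd(5843, -191) = 1 the prime 5843 does not ramify.
Legendre symbol by Euler's criterion: (-191/5843) ≡ (-191)^2921 ≡ 5842 (mod 5843), i.e. (-191/5843) = -1.
Legendre symbol -1 ⇒ 5843 is inert.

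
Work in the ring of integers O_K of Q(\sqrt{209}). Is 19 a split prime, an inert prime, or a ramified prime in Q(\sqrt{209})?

209 mod 4 = 1, hence disc K = 209 and O_K = ℤ[(1+√209)/2].
disc(K) = 209 = 19·11, so p = 19 is ramified.

p ramifies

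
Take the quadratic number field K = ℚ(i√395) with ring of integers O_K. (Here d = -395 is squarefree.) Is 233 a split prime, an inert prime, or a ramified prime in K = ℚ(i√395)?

-395 mod 4 = 1, hence disc K = -395 and O_K = ℤ[(1+√-395)/2].
disc(K) = -395 is not divisible by 233; 233 is unramified.
Euler's criterion: (-395)^116 mod 233 = 1. Thus (-395|233) = 1.
d is a quadratic residue mod p, hence 233 splits in O_K.

split — (233) = 𝔭₁𝔭₂ with 𝔭₁ ≠ 𝔭₂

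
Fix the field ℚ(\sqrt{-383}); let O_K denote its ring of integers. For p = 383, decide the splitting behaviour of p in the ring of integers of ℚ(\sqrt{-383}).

p ramifies

Since -383 ≡ 1 mod 4, the ring of integers is ℤ[(1+√-383)/2] with discriminant -383.
disc(K) = -383 = 383·(-1), so p = 383 is ramified.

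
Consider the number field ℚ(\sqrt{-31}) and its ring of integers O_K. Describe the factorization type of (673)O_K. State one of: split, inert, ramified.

inert — (673) stays prime in O_K

d = -31 ≡ 1 (mod 4), so O_K = ℤ[(1+√-31)/2] and disc(K) = d = -31.
disc(K) = -31 is not divisible by 673; 673 is unramified.
(-31/673) = 642^336 mod 673 = 672, giving Legendre symbol -1.
Legendre symbol -1 ⇒ 673 is inert.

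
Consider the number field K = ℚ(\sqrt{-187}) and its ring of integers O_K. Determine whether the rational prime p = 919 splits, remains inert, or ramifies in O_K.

-187 mod 4 = 1, hence disc K = -187 and O_K = ℤ[(1+√-187)/2].
919 ∤ -187, so 919 is unramified.
Compute (-187/919) via Euler: 732^((919-1)/2) mod 919 = 918, so (-187/919) = -1.
d is a non-residue mod p, hence 919 remains inert in O_K.

919 remains inert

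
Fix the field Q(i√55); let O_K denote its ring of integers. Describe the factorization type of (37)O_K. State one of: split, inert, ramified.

remains prime (inert)

-55 mod 4 = 1, hence disc K = -55 and O_K = ℤ[(1+√-55)/2].
37 ∤ -55, so 37 is unramified.
(-55/37) = 19^18 mod 37 = 36, giving Legendre symbol -1.
(-55/37) = -1, so 37 is inert.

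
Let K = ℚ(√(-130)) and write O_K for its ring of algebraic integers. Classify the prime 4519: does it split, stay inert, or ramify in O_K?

p splits

Since -130 ≢ 1 mod 4, the ring of integers is ℤ[√-130] with discriminant 4·(-130) = -520.
disc(K) = -520 is not divisible by 4519; 4519 is unramified.
Compute (-130/4519) via Euler: 4389^((4519-1)/2) mod 4519 = 1, so (-130/4519) = 1.
(-130/4519) = 1, so 4519 splits.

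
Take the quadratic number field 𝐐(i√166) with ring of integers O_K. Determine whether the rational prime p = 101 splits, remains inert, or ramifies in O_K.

split — (101) = 𝔭₁𝔭₂ with 𝔭₁ ≠ 𝔭₂

d = -166 ≡ 2 (mod 4), so O_K = ℤ[√-166] and disc(K) = 4d = -664.
Since gcd(101, -664) = 1 the prime 101 does not ramify.
Compute (-166/101) via Euler: 36^((101-1)/2) mod 101 = 1, so (-166/101) = 1.
d is a quadratic residue mod p, hence 101 splits in O_K.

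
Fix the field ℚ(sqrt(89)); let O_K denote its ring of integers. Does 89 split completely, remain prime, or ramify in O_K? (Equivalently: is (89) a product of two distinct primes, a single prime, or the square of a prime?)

Since 89 ≡ 1 mod 4, the ring of integers is ℤ[(1+√89)/2] with discriminant 89.
89 divides disc(K) = 89, so 89 ramifies.

p ramifies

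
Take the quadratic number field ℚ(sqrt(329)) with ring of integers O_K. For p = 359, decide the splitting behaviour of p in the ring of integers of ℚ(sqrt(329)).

inert — (359) stays prime in O_K

d = 329 ≡ 1 (mod 4), so O_K = ℤ[(1+√329)/2] and disc(K) = d = 329.
Since gcd(359, 329) = 1 the prime 359 does not ramify.
Euler's criterion: 329^179 mod 359 = 358. Thus (329|359) = -1.
(329/359) = -1, so 359 is inert.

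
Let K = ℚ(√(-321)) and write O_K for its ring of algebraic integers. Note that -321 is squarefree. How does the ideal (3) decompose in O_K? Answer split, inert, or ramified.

Since -321 ≢ 1 mod 4, the ring of integers is ℤ[√-321] with discriminant 4·(-321) = -1284.
disc(K) = -1284 = 3·(-428), so p = 3 is ramified.

ramified — (3) = 𝔭²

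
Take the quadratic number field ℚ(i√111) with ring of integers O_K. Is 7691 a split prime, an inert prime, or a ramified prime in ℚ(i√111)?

-111 mod 4 = 1, hence disc K = -111 and O_K = ℤ[(1+√-111)/2].
7691 ∤ -111, so 7691 is unramified.
Compute (-111/7691) via Euler: 7580^((7691-1)/2) mod 7691 = 1, so (-111/7691) = 1.
Legendre symbol 1 ⇒ 7691 is split.

split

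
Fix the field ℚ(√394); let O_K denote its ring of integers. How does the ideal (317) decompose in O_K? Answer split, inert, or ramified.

split

394 mod 4 = 2, hence disc K = 4·394 = 1576 and O_K = ℤ[√394].
317 ∤ 1576, so 317 is unramified.
Compute (394/317) via Euler: 77^((317-1)/2) mod 317 = 1, so (394/317) = 1.
d is a quadratic residue mod p, hence 317 splits in O_K.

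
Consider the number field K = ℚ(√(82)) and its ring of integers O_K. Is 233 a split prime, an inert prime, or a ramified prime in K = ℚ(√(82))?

d = 82 ≡ 2 (mod 4), so O_K = ℤ[√82] and disc(K) = 4d = 328.
233 ∤ 328, so 233 is unramified.
Legendre symbol by Euler's criterion: (82/233) ≡ 82^116 ≡ 232 (mod 233), i.e. (82/233) = -1.
d is a non-residue mod p, hence 233 remains inert in O_K.

p is inert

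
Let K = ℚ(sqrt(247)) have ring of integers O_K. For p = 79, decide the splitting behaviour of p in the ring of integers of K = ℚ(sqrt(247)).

d = 247 ≡ 3 (mod 4), so O_K = ℤ[√247] and disc(K) = 4d = 988.
disc(K) = 988 is not divisible by 79; 79 is unramified.
Legendre symbol by Euler's criterion: (247/79) ≡ 247^39 ≡ 1 (mod 79), i.e. (247/79) = 1.
(247/79) = 1, so 79 splits.

79 splits in O_K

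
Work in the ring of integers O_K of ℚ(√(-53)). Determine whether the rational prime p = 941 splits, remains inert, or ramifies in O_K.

d = -53 ≡ 3 (mod 4), so O_K = ℤ[√-53] and disc(K) = 4d = -212.
941 ∤ -212, so 941 is unramified.
(-53/941) = 888^470 mod 941 = 1, giving Legendre symbol 1.
(-53/941) = 1, so 941 splits.

split — (941) = 𝔭₁𝔭₂ with 𝔭₁ ≠ 𝔭₂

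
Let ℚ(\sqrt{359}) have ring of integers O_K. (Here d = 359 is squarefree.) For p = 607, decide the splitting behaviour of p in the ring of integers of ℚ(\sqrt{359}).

d = 359 ≡ 3 (mod 4), so O_K = ℤ[√359] and disc(K) = 4d = 1436.
Since gcd(607, 1436) = 1 the prime 607 does not ramify.
Euler's criterion: 359^303 mod 607 = 1. Thus (359|607) = 1.
d is a quadratic residue mod p, hence 607 splits in O_K.

splits completely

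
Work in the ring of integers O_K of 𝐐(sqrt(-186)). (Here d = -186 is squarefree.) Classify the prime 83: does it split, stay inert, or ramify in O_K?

83 splits in O_K

Since -186 ≢ 1 mod 4, the ring of integers is ℤ[√-186] with discriminant 4·(-186) = -744.
Since gcd(83, -744) = 1 the prime 83 does not ramify.
(-186/83) = 63^41 mod 83 = 1, giving Legendre symbol 1.
d is a quadratic residue mod p, hence 83 splits in O_K.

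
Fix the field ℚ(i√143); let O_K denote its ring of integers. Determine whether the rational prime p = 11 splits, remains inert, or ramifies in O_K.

ramified — (11) = 𝔭²

-143 mod 4 = 1, hence disc K = -143 and O_K = ℤ[(1+√-143)/2].
Ramification test: 11 | -143. The prime 11 ramifies in K.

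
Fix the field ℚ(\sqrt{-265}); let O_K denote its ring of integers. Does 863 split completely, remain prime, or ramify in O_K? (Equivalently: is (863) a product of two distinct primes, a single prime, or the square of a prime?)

-265 mod 4 = 3, hence disc K = 4·(-265) = -1060 and O_K = ℤ[√-265].
863 ∤ -1060, so 863 is unramified.
Legendre symbol by Euler's criterion: (-265/863) ≡ (-265)^431 ≡ 1 (mod 863), i.e. (-265/863) = 1.
Legendre symbol 1 ⇒ 863 is split.

863 splits in O_K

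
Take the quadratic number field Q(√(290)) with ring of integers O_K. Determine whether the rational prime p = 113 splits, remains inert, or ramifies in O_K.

p splits

290 mod 4 = 2, hence disc K = 4·290 = 1160 and O_K = ℤ[√290].
Since gcd(113, 1160) = 1 the prime 113 does not ramify.
Legendre symbol by Euler's criterion: (290/113) ≡ 290^56 ≡ 1 (mod 113), i.e. (290/113) = 1.
(290/113) = 1, so 113 splits.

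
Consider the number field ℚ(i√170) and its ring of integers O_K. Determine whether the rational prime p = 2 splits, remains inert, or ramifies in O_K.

p ramifies

-170 mod 4 = 2, hence disc K = 4·(-170) = -680 and O_K = ℤ[√-170].
2 divides disc(K) = -680, so 2 ramifies.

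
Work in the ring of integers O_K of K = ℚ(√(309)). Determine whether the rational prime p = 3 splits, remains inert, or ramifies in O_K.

p ramifies

Since 309 ≡ 1 mod 4, the ring of integers is ℤ[(1+√309)/2] with discriminant 309.
3 divides disc(K) = 309, so 3 ramifies.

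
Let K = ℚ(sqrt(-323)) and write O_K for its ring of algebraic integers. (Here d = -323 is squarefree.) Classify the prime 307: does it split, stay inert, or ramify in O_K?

-323 mod 4 = 1, hence disc K = -323 and O_K = ℤ[(1+√-323)/2].
disc(K) = -323 is not divisible by 307; 307 is unramified.
Compute (-323/307) via Euler: 291^((307-1)/2) mod 307 = 306, so (-323/307) = -1.
d is a non-residue mod p, hence 307 remains inert in O_K.

p is inert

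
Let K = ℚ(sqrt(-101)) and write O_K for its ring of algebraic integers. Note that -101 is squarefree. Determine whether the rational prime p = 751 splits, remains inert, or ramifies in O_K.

splits completely

d = -101 ≡ 3 (mod 4), so O_K = ℤ[√-101] and disc(K) = 4d = -404.
Since gcd(751, -404) = 1 the prime 751 does not ramify.
Euler's criterion: (-101)^375 mod 751 = 1. Thus (-101|751) = 1.
Legendre symbol 1 ⇒ 751 is split.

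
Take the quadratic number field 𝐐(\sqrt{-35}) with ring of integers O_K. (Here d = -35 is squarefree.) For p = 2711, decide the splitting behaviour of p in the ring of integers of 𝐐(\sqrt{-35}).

Since -35 ≡ 1 mod 4, the ring of integers is ℤ[(1+√-35)/2] with discriminant -35.
disc(K) = -35 is not divisible by 2711; 2711 is unramified.
Compute (-35/2711) via Euler: 2676^((2711-1)/2) mod 2711 = 1, so (-35/2711) = 1.
(-35/2711) = 1, so 2711 splits.

split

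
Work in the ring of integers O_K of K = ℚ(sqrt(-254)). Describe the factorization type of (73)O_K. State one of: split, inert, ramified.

-254 mod 4 = 2, hence disc K = 4·(-254) = -1016 and O_K = ℤ[√-254].
73 ∤ -1016, so 73 is unramified.
Compute (-254/73) via Euler: 38^((73-1)/2) mod 73 = 1, so (-254/73) = 1.
Legendre symbol 1 ⇒ 73 is split.

split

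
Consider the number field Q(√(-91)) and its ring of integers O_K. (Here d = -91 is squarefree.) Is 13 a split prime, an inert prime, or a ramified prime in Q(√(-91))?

Since -91 ≡ 1 mod 4, the ring of integers is ℤ[(1+√-91)/2] with discriminant -91.
Ramification test: 13 | -91. The prime 13 ramifies in K.

ramified — (13) = 𝔭²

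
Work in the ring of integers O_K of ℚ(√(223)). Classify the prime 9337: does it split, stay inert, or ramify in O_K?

p is inert

223 mod 4 = 3, hence disc K = 4·223 = 892 and O_K = ℤ[√223].
9337 ∤ 892, so 9337 is unramified.
Legendre symbol by Euler's criterion: (223/9337) ≡ 223^4668 ≡ 9336 (mod 9337), i.e. (223/9337) = -1.
d is a non-residue mod p, hence 9337 remains inert in O_K.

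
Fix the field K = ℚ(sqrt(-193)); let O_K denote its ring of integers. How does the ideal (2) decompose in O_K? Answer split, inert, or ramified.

p ramifies

d = -193 ≡ 3 (mod 4), so O_K = ℤ[√-193] and disc(K) = 4d = -772.
disc(K) = -772 = 2·(-386), so p = 2 is ramified.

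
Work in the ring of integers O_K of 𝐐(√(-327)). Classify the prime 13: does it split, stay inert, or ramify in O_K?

Since -327 ≡ 1 mod 4, the ring of integers is ℤ[(1+√-327)/2] with discriminant -327.
13 ∤ -327, so 13 is unramified.
Legendre symbol by Euler's criterion: (-327/13) ≡ (-327)^6 ≡ 12 (mod 13), i.e. (-327/13) = -1.
(-327/13) = -1, so 13 is inert.

13 remains inert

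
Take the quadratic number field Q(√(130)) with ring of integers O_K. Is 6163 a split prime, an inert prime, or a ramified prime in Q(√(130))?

Since 130 ≢ 1 mod 4, the ring of integers is ℤ[√130] with discriminant 4·130 = 520.
6163 ∤ 520, so 6163 is unramified.
Euler's criterion: 130^3081 mod 6163 = 1. Thus (130|6163) = 1.
(130/6163) = 1, so 6163 splits.

p splits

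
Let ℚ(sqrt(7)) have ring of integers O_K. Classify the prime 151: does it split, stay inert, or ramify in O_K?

remains prime (inert)

7 mod 4 = 3, hence disc K = 4·7 = 28 and O_K = ℤ[√7].
151 ∤ 28, so 151 is unramified.
Compute (7/151) via Euler: 7^((151-1)/2) mod 151 = 150, so (7/151) = -1.
(7/151) = -1, so 151 is inert.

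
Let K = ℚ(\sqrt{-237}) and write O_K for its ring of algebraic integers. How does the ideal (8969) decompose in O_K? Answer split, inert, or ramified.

8969 remains inert

-237 mod 4 = 3, hence disc K = 4·(-237) = -948 and O_K = ℤ[√-237].
Since gcd(8969, -948) = 1 the prime 8969 does not ramify.
Euler's criterion: (-237)^4484 mod 8969 = 8968. Thus (-237|8969) = -1.
(-237/8969) = -1, so 8969 is inert.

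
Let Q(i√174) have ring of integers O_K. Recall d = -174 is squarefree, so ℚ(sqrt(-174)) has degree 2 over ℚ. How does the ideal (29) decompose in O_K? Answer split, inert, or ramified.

ramifies in O_K

d = -174 ≡ 2 (mod 4), so O_K = ℤ[√-174] and disc(K) = 4d = -696.
Ramification test: 29 | -696. The prime 29 ramifies in K.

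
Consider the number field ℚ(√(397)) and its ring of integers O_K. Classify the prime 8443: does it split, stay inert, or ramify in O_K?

p splits

397 mod 4 = 1, hence disc K = 397 and O_K = ℤ[(1+√397)/2].
8443 ∤ 397, so 8443 is unramified.
Legendre symbol by Euler's criterion: (397/8443) ≡ 397^4221 ≡ 1 (mod 8443), i.e. (397/8443) = 1.
(397/8443) = 1, so 8443 splits.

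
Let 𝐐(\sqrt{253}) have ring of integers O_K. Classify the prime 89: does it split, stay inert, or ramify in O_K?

Since 253 ≡ 1 mod 4, the ring of integers is ℤ[(1+√253)/2] with discriminant 253.
Since gcd(89, 253) = 1 the prime 89 does not ramify.
(253/89) = 75^44 mod 89 = 88, giving Legendre symbol -1.
(253/89) = -1, so 89 is inert.

remains prime (inert)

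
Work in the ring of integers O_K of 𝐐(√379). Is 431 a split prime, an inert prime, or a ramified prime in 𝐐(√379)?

d = 379 ≡ 3 (mod 4), so O_K = ℤ[√379] and disc(K) = 4d = 1516.
Since gcd(431, 1516) = 1 the prime 431 does not ramify.
Euler's criterion: 379^215 mod 431 = 1. Thus (379|431) = 1.
(379/431) = 1, so 431 splits.

splits completely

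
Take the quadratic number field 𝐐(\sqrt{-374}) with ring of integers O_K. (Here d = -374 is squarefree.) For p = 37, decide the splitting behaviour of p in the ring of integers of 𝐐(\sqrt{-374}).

d = -374 ≡ 2 (mod 4), so O_K = ℤ[√-374] and disc(K) = 4d = -1496.
37 ∤ -1496, so 37 is unramified.
Legendre symbol by Euler's criterion: (-374/37) ≡ (-374)^18 ≡ 1 (mod 37), i.e. (-374/37) = 1.
(-374/37) = 1, so 37 splits.

split — (37) = 𝔭₁𝔭₂ with 𝔭₁ ≠ 𝔭₂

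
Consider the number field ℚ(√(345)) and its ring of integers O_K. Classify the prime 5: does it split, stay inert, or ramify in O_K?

d = 345 ≡ 1 (mod 4), so O_K = ℤ[(1+√345)/2] and disc(K) = d = 345.
disc(K) = 345 = 5·69, so p = 5 is ramified.

5 is ramified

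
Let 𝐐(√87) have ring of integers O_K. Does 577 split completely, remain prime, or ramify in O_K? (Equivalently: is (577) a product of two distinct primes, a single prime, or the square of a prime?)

Since 87 ≢ 1 mod 4, the ring of integers is ℤ[√87] with discriminant 4·87 = 348.
disc(K) = 348 is not divisible by 577; 577 is unramified.
Legendre symbol by Euler's criterion: (87/577) ≡ 87^288 ≡ 576 (mod 577), i.e. (87/577) = -1.
d is a non-residue mod p, hence 577 remains inert in O_K.

inert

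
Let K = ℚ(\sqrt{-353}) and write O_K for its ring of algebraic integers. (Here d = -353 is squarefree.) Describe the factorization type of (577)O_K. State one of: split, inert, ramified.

inert — (577) stays prime in O_K

d = -353 ≡ 3 (mod 4), so O_K = ℤ[√-353] and disc(K) = 4d = -1412.
Since gcd(577, -1412) = 1 the prime 577 does not ramify.
(-353/577) = 224^288 mod 577 = 576, giving Legendre symbol -1.
Legendre symbol -1 ⇒ 577 is inert.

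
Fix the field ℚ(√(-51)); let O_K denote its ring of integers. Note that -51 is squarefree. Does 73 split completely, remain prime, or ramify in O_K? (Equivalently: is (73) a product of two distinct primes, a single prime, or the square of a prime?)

inert — (73) stays prime in O_K

-51 mod 4 = 1, hence disc K = -51 and O_K = ℤ[(1+√-51)/2].
disc(K) = -51 is not divisible by 73; 73 is unramified.
(-51/73) = 22^36 mod 73 = 72, giving Legendre symbol -1.
(-51/73) = -1, so 73 is inert.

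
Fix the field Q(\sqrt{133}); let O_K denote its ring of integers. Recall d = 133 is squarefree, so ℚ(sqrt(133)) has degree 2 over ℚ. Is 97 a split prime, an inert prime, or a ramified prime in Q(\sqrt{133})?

97 splits in O_K

133 mod 4 = 1, hence disc K = 133 and O_K = ℤ[(1+√133)/2].
disc(K) = 133 is not divisible by 97; 97 is unramified.
Euler's criterion: 133^48 mod 97 = 1. Thus (133|97) = 1.
(133/97) = 1, so 97 splits.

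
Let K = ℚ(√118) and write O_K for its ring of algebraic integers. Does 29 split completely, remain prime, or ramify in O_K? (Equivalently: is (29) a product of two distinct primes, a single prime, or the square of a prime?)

d = 118 ≡ 2 (mod 4), so O_K = ℤ[√118] and disc(K) = 4d = 472.
disc(K) = 472 is not divisible by 29; 29 is unramified.
Compute (118/29) via Euler: 2^((29-1)/2) mod 29 = 28, so (118/29) = -1.
d is a non-residue mod p, hence 29 remains inert in O_K.

p is inert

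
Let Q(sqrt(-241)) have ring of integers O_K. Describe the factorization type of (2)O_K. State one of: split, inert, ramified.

Since -241 ≢ 1 mod 4, the ring of integers is ℤ[√-241] with discriminant 4·(-241) = -964.
2 divides disc(K) = -964, so 2 ramifies.

2 is ramified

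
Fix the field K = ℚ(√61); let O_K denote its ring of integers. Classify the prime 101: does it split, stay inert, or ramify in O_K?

61 mod 4 = 1, hence disc K = 61 and O_K = ℤ[(1+√61)/2].
101 ∤ 61, so 101 is unramified.
Euler's criterion: 61^50 mod 101 = 100. Thus (61|101) = -1.
d is a non-residue mod p, hence 101 remains inert in O_K.

p is inert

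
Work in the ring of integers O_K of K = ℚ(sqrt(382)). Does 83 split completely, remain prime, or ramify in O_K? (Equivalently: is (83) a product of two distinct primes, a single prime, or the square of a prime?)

d = 382 ≡ 2 (mod 4), so O_K = ℤ[√382] and disc(K) = 4d = 1528.
83 ∤ 1528, so 83 is unramified.
(382/83) = 50^41 mod 83 = 82, giving Legendre symbol -1.
(382/83) = -1, so 83 is inert.

83 remains inert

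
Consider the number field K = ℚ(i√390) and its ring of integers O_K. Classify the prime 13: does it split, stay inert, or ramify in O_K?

ramifies in O_K

d = -390 ≡ 2 (mod 4), so O_K = ℤ[√-390] and disc(K) = 4d = -1560.
13 divides disc(K) = -1560, so 13 ramifies.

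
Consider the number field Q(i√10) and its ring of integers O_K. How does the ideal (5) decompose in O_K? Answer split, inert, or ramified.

Since -10 ≢ 1 mod 4, the ring of integers is ℤ[√-10] with discriminant 4·(-10) = -40.
disc(K) = -40 = 5·(-8), so p = 5 is ramified.

ramified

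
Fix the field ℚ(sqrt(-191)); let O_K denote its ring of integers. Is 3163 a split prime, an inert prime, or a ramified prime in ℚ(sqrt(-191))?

3163 splits in O_K

Since -191 ≡ 1 mod 4, the ring of integers is ℤ[(1+√-191)/2] with discriminant -191.
disc(K) = -191 is not divisible by 3163; 3163 is unramified.
Euler's criterion: (-191)^1581 mod 3163 = 1. Thus (-191|3163) = 1.
(-191/3163) = 1, so 3163 splits.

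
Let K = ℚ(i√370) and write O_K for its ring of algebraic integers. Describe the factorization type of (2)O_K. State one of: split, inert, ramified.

ramified — (2) = 𝔭²

Since -370 ≢ 1 mod 4, the ring of integers is ℤ[√-370] with discriminant 4·(-370) = -1480.
disc(K) = -1480 = 2·(-740), so p = 2 is ramified.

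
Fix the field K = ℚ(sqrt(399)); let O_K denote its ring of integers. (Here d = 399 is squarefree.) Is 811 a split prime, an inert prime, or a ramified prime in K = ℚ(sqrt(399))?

p is inert

d = 399 ≡ 3 (mod 4), so O_K = ℤ[√399] and disc(K) = 4d = 1596.
disc(K) = 1596 is not divisible by 811; 811 is unramified.
(399/811) = 399^405 mod 811 = 810, giving Legendre symbol -1.
(399/811) = -1, so 811 is inert.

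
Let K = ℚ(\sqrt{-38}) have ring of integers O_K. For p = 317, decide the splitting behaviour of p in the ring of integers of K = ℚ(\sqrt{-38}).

split — (317) = 𝔭₁𝔭₂ with 𝔭₁ ≠ 𝔭₂

-38 mod 4 = 2, hence disc K = 4·(-38) = -152 and O_K = ℤ[√-38].
Since gcd(317, -152) = 1 the prime 317 does not ramify.
(-38/317) = 279^158 mod 317 = 1, giving Legendre symbol 1.
d is a quadratic residue mod p, hence 317 splits in O_K.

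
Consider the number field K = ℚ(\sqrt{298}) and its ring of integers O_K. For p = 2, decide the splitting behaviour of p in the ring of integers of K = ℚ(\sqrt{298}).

ramifies in O_K

Since 298 ≢ 1 mod 4, the ring of integers is ℤ[√298] with discriminant 4·298 = 1192.
disc(K) = 1192 = 2·596, so p = 2 is ramified.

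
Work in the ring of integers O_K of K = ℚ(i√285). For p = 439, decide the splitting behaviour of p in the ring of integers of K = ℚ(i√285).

split — (439) = 𝔭₁𝔭₂ with 𝔭₁ ≠ 𝔭₂

-285 mod 4 = 3, hence disc K = 4·(-285) = -1140 and O_K = ℤ[√-285].
disc(K) = -1140 is not divisible by 439; 439 is unramified.
Legendre symbol by Euler's criterion: (-285/439) ≡ (-285)^219 ≡ 1 (mod 439), i.e. (-285/439) = 1.
Legendre symbol 1 ⇒ 439 is split.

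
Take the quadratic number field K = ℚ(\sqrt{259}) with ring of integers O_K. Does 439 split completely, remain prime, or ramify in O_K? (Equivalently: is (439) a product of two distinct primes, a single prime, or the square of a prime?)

d = 259 ≡ 3 (mod 4), so O_K = ℤ[√259] and disc(K) = 4d = 1036.
disc(K) = 1036 is not divisible by 439; 439 is unramified.
Legendre symbol by Euler's criterion: (259/439) ≡ 259^219 ≡ 438 (mod 439), i.e. (259/439) = -1.
d is a non-residue mod p, hence 439 remains inert in O_K.

inert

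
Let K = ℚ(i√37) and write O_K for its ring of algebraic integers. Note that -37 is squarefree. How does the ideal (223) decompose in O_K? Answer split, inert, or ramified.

Since -37 ≢ 1 mod 4, the ring of integers is ℤ[√-37] with discriminant 4·(-37) = -148.
223 ∤ -148, so 223 is unramified.
Legendre symbol by Euler's criterion: (-37/223) ≡ (-37)^111 ≡ 222 (mod 223), i.e. (-37/223) = -1.
d is a non-residue mod p, hence 223 remains inert in O_K.

p is inert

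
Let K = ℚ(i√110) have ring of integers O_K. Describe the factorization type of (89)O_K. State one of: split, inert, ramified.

Since -110 ≢ 1 mod 4, the ring of integers is ℤ[√-110] with discriminant 4·(-110) = -440.
disc(K) = -440 is not divisible by 89; 89 is unramified.
Euler's criterion: (-110)^44 mod 89 = 1. Thus (-110|89) = 1.
Legendre symbol 1 ⇒ 89 is split.

p splits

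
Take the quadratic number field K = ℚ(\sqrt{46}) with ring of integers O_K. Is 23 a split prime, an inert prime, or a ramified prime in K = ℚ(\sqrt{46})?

Since 46 ≢ 1 mod 4, the ring of integers is ℤ[√46] with discriminant 4·46 = 184.
Ramification test: 23 | 184. The prime 23 ramifies in K.

ramifies in O_K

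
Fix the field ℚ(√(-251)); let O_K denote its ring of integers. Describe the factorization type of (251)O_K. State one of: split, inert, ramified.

ramified

Since -251 ≡ 1 mod 4, the ring of integers is ℤ[(1+√-251)/2] with discriminant -251.
Ramification test: 251 | -251. The prime 251 ramifies in K.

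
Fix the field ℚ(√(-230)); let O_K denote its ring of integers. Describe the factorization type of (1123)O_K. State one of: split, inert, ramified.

p is inert

-230 mod 4 = 2, hence disc K = 4·(-230) = -920 and O_K = ℤ[√-230].
1123 ∤ -920, so 1123 is unramified.
Legendre symbol by Euler's criterion: (-230/1123) ≡ (-230)^561 ≡ 1122 (mod 1123), i.e. (-230/1123) = -1.
Legendre symbol -1 ⇒ 1123 is inert.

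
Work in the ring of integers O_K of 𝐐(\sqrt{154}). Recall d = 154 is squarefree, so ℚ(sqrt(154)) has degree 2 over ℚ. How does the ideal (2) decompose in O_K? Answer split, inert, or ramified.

Since 154 ≢ 1 mod 4, the ring of integers is ℤ[√154] with discriminant 4·154 = 616.
Ramification test: 2 | 616. The prime 2 ramifies in K.

ramifies in O_K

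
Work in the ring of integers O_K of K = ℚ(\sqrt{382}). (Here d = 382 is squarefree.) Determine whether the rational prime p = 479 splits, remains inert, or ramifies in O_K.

Since 382 ≢ 1 mod 4, the ring of integers is ℤ[√382] with discriminant 4·382 = 1528.
Since gcd(479, 1528) = 1 the prime 479 does not ramify.
Compute (382/479) via Euler: 382^((479-1)/2) mod 479 = 478, so (382/479) = -1.
Legendre symbol -1 ⇒ 479 is inert.

remains prime (inert)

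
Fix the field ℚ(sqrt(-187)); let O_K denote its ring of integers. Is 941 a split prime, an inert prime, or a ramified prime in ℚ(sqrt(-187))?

-187 mod 4 = 1, hence disc K = -187 and O_K = ℤ[(1+√-187)/2].
941 ∤ -187, so 941 is unramified.
(-187/941) = 754^470 mod 941 = 1, giving Legendre symbol 1.
d is a quadratic residue mod p, hence 941 splits in O_K.

split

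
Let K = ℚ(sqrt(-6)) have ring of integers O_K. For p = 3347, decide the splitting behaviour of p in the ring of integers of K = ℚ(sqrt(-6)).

split — (3347) = 𝔭₁𝔭₂ with 𝔭₁ ≠ 𝔭₂

Since -6 ≢ 1 mod 4, the ring of integers is ℤ[√-6] with discriminant 4·(-6) = -24.
disc(K) = -24 is not divisible by 3347; 3347 is unramified.
Euler's criterion: (-6)^1673 mod 3347 = 1. Thus (-6|3347) = 1.
Legendre symbol 1 ⇒ 3347 is split.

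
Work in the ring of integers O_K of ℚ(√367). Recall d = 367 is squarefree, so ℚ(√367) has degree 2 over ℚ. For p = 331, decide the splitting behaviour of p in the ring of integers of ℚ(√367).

367 mod 4 = 3, hence disc K = 4·367 = 1468 and O_K = ℤ[√367].
331 ∤ 1468, so 331 is unramified.
Legendre symbol by Euler's criterion: (367/331) ≡ 367^165 ≡ 1 (mod 331), i.e. (367/331) = 1.
d is a quadratic residue mod p, hence 331 splits in O_K.

p splits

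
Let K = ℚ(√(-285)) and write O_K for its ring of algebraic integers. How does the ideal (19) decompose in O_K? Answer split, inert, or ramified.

ramifies in O_K

Since -285 ≢ 1 mod 4, the ring of integers is ℤ[√-285] with discriminant 4·(-285) = -1140.
disc(K) = -1140 = 19·(-60), so p = 19 is ramified.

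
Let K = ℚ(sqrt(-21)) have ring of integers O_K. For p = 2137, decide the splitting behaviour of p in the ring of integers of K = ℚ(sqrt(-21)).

Since -21 ≢ 1 mod 4, the ring of integers is ℤ[√-21] with discriminant 4·(-21) = -84.
Since gcd(2137, -84) = 1 the prime 2137 does not ramify.
Euler's criterion: (-21)^1068 mod 2137 = 1. Thus (-21|2137) = 1.
d is a quadratic residue mod p, hence 2137 splits in O_K.

p splits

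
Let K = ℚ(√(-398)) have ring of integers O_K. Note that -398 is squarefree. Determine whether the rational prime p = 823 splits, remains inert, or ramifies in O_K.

p is inert

-398 mod 4 = 2, hence disc K = 4·(-398) = -1592 and O_K = ℤ[√-398].
Since gcd(823, -1592) = 1 the prime 823 does not ramify.
Compute (-398/823) via Euler: 425^((823-1)/2) mod 823 = 822, so (-398/823) = -1.
d is a non-residue mod p, hence 823 remains inert in O_K.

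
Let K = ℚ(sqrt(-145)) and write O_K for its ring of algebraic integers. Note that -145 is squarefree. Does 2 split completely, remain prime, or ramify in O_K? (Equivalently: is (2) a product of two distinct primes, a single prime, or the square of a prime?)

ramifies in O_K

Since -145 ≢ 1 mod 4, the ring of integers is ℤ[√-145] with discriminant 4·(-145) = -580.
2 divides disc(K) = -580, so 2 ramifies.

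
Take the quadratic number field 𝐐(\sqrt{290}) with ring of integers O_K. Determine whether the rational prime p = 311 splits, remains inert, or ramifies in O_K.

p is inert

290 mod 4 = 2, hence disc K = 4·290 = 1160 and O_K = ℤ[√290].
311 ∤ 1160, so 311 is unramified.
Euler's criterion: 290^155 mod 311 = 310. Thus (290|311) = -1.
d is a non-residue mod p, hence 311 remains inert in O_K.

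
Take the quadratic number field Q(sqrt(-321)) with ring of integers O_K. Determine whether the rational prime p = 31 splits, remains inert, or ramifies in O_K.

split — (31) = 𝔭₁𝔭₂ with 𝔭₁ ≠ 𝔭₂

Since -321 ≢ 1 mod 4, the ring of integers is ℤ[√-321] with discriminant 4·(-321) = -1284.
disc(K) = -1284 is not divisible by 31; 31 is unramified.
Legendre symbol by Euler's criterion: (-321/31) ≡ (-321)^15 ≡ 1 (mod 31), i.e. (-321/31) = 1.
d is a quadratic residue mod p, hence 31 splits in O_K.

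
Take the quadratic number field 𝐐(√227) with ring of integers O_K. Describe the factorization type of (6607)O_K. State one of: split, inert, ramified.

split — (6607) = 𝔭₁𝔭₂ with 𝔭₁ ≠ 𝔭₂

227 mod 4 = 3, hence disc K = 4·227 = 908 and O_K = ℤ[√227].
6607 ∤ 908, so 6607 is unramified.
Legendre symbol by Euler's criterion: (227/6607) ≡ 227^3303 ≡ 1 (mod 6607), i.e. (227/6607) = 1.
(227/6607) = 1, so 6607 splits.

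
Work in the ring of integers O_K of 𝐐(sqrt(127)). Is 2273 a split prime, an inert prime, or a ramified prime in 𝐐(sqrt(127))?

127 mod 4 = 3, hence disc K = 4·127 = 508 and O_K = ℤ[√127].
disc(K) = 508 is not divisible by 2273; 2273 is unramified.
Compute (127/2273) via Euler: 127^((2273-1)/2) mod 2273 = 2272, so (127/2273) = -1.
Legendre symbol -1 ⇒ 2273 is inert.

p is inert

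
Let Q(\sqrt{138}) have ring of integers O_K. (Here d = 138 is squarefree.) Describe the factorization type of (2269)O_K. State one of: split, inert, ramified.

2269 splits in O_K

d = 138 ≡ 2 (mod 4), so O_K = ℤ[√138] and disc(K) = 4d = 552.
disc(K) = 552 is not divisible by 2269; 2269 is unramified.
(138/2269) = 138^1134 mod 2269 = 1, giving Legendre symbol 1.
d is a quadratic residue mod p, hence 2269 splits in O_K.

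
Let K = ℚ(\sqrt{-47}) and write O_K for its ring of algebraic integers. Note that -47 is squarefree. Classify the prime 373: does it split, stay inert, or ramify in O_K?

inert — (373) stays prime in O_K

Since -47 ≡ 1 mod 4, the ring of integers is ℤ[(1+√-47)/2] with discriminant -47.
disc(K) = -47 is not divisible by 373; 373 is unramified.
Compute (-47/373) via Euler: 326^((373-1)/2) mod 373 = 372, so (-47/373) = -1.
(-47/373) = -1, so 373 is inert.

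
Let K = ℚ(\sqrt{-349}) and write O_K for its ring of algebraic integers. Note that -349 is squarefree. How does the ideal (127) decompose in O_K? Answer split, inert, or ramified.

-349 mod 4 = 3, hence disc K = 4·(-349) = -1396 and O_K = ℤ[√-349].
127 ∤ -1396, so 127 is unramified.
Euler's criterion: (-349)^63 mod 127 = 1. Thus (-349|127) = 1.
Legendre symbol 1 ⇒ 127 is split.

split — (127) = 𝔭₁𝔭₂ with 𝔭₁ ≠ 𝔭₂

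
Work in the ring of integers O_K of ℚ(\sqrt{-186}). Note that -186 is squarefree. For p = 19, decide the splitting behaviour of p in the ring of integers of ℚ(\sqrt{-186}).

p splits

d = -186 ≡ 2 (mod 4), so O_K = ℤ[√-186] and disc(K) = 4d = -744.
19 ∤ -744, so 19 is unramified.
Legendre symbol by Euler's criterion: (-186/19) ≡ (-186)^9 ≡ 1 (mod 19), i.e. (-186/19) = 1.
Legendre symbol 1 ⇒ 19 is split.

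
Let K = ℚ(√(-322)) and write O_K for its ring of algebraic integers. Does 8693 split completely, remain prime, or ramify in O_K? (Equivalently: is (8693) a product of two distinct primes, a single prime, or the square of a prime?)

-322 mod 4 = 2, hence disc K = 4·(-322) = -1288 and O_K = ℤ[√-322].
8693 ∤ -1288, so 8693 is unramified.
(-322/8693) = 8371^4346 mod 8693 = 8692, giving Legendre symbol -1.
Legendre symbol -1 ⇒ 8693 is inert.

inert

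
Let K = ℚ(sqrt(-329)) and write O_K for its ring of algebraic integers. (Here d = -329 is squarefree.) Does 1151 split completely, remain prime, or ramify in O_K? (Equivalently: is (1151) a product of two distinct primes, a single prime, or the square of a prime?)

d = -329 ≡ 3 (mod 4), so O_K = ℤ[√-329] and disc(K) = 4d = -1316.
1151 ∤ -1316, so 1151 is unramified.
Legendre symbol by Euler's criterion: (-329/1151) ≡ (-329)^575 ≡ 1150 (mod 1151), i.e. (-329/1151) = -1.
d is a non-residue mod p, hence 1151 remains inert in O_K.

p is inert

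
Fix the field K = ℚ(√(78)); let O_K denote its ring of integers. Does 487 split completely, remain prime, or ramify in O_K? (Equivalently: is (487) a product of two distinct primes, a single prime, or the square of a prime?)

d = 78 ≡ 2 (mod 4), so O_K = ℤ[√78] and disc(K) = 4d = 312.
Since gcd(487, 312) = 1 the prime 487 does not ramify.
(78/487) = 78^243 mod 487 = 1, giving Legendre symbol 1.
Legendre symbol 1 ⇒ 487 is split.

split — (487) = 𝔭₁𝔭₂ with 𝔭₁ ≠ 𝔭₂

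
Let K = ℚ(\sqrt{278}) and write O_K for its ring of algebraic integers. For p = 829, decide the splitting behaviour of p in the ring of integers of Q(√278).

split

278 mod 4 = 2, hence disc K = 4·278 = 1112 and O_K = ℤ[√278].
disc(K) = 1112 is not divisible by 829; 829 is unramified.
Euler's criterion: 278^414 mod 829 = 1. Thus (278|829) = 1.
(278/829) = 1, so 829 splits.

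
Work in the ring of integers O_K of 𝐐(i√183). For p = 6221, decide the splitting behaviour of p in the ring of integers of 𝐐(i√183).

inert — (6221) stays prime in O_K

Since -183 ≡ 1 mod 4, the ring of integers is ℤ[(1+√-183)/2] with discriminant -183.
disc(K) = -183 is not divisible by 6221; 6221 is unramified.
Compute (-183/6221) via Euler: 6038^((6221-1)/2) mod 6221 = 6220, so (-183/6221) = -1.
Legendre symbol -1 ⇒ 6221 is inert.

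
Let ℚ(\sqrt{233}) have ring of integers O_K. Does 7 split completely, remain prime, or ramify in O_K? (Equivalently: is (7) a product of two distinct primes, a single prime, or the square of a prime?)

Since 233 ≡ 1 mod 4, the ring of integers is ℤ[(1+√233)/2] with discriminant 233.
Since gcd(7, 233) = 1 the prime 7 does not ramify.
Legendre symbol by Euler's criterion: (233/7) ≡ 233^3 ≡ 1 (mod 7), i.e. (233/7) = 1.
(233/7) = 1, so 7 splits.

split — (7) = 𝔭₁𝔭₂ with 𝔭₁ ≠ 𝔭₂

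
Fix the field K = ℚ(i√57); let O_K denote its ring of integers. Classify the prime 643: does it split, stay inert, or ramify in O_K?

p is inert

d = -57 ≡ 3 (mod 4), so O_K = ℤ[√-57] and disc(K) = 4d = -228.
disc(K) = -228 is not divisible by 643; 643 is unramified.
Legendre symbol by Euler's criterion: (-57/643) ≡ (-57)^321 ≡ 642 (mod 643), i.e. (-57/643) = -1.
(-57/643) = -1, so 643 is inert.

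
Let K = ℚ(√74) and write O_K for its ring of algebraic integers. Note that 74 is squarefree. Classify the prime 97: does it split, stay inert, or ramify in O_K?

74 mod 4 = 2, hence disc K = 4·74 = 296 and O_K = ℤ[√74].
disc(K) = 296 is not divisible by 97; 97 is unramified.
(74/97) = 74^48 mod 97 = 96, giving Legendre symbol -1.
d is a non-residue mod p, hence 97 remains inert in O_K.

inert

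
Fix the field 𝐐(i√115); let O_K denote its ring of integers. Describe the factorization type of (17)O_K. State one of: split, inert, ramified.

d = -115 ≡ 1 (mod 4), so O_K = ℤ[(1+√-115)/2] and disc(K) = d = -115.
17 ∤ -115, so 17 is unramified.
Euler's criterion: (-115)^8 mod 17 = 1. Thus (-115|17) = 1.
Legendre symbol 1 ⇒ 17 is split.

split — (17) = 𝔭₁𝔭₂ with 𝔭₁ ≠ 𝔭₂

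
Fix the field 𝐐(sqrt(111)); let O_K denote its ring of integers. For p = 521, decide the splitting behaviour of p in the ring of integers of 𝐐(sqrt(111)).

inert — (521) stays prime in O_K

Since 111 ≢ 1 mod 4, the ring of integers is ℤ[√111] with discriminant 4·111 = 444.
disc(K) = 444 is not divisible by 521; 521 is unramified.
Legendre symbol by Euler's criterion: (111/521) ≡ 111^260 ≡ 520 (mod 521), i.e. (111/521) = -1.
d is a non-residue mod p, hence 521 remains inert in O_K.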